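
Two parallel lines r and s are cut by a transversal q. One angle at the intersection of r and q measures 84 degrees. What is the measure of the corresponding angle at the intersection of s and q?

When a transversal crosses parallel lines, angles in the same position at each intersection are called corresponding angles.
These are always equal, so the answer is 84 degrees.

84 degrees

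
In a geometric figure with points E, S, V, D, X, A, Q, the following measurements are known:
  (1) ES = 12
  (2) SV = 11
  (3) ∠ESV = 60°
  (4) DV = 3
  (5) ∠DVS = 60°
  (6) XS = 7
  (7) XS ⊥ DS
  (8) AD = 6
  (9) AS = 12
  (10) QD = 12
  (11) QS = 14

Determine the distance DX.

Step 1: By the law of cosines on triangle DVS: DS² = 3² + 11² − 2·3·11·cos(60°) = 97, so DS = √97.
Step 2: By the law of cosines on triangle DSX: DX² = √97² + 7² − 2·√97·7·cos(90°) = 146, so DX = √146.

Therefore, the length of DX = √146.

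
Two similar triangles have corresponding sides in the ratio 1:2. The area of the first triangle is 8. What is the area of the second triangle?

The ratio of areas of similar triangles = (side ratio)^2.
Side ratio = 1:2, so area ratio = 1:4.
Area of the second triangle / Area of the first triangle = 4/1
Area of the second triangle = 8 * 4/1 = 32

32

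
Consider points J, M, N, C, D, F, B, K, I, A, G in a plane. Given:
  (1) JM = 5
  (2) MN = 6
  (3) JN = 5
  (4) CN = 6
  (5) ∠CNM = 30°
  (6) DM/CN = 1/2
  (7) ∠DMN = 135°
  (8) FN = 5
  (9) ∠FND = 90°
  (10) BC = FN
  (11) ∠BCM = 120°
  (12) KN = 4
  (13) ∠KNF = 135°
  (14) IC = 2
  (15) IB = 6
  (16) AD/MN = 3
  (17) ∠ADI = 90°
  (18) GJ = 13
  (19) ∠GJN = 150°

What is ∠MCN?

Step 1: By the law of cosines on triangle CNM: CM² = 6² + 6² − 2·6·6·cos(30°) = 9.65, so CM ≈ 3.11.
Step 2: By the inverse law of cosines on triangle MCN: cos(∠MCN) = (3.11² + 6² − 6²) / (2·3.11·6) = 9.65/37.27 = 0.2588, so ∠MCN = 75°.

Therefore, the measure of angle ∠MCN = 75°.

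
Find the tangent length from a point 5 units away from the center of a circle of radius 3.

The tangent, radius, and line from the external point to the center form a right triangle.
The right angle is where the tangent meets the radius.
By the Pythagorean theorem: tangent² + 3² = 5²
tangent² = 25 - 9 = 16
tangent = 4

4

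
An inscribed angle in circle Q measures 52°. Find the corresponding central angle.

Central angle = 2 × 52° = 104° (inscribed angle theorem).

104°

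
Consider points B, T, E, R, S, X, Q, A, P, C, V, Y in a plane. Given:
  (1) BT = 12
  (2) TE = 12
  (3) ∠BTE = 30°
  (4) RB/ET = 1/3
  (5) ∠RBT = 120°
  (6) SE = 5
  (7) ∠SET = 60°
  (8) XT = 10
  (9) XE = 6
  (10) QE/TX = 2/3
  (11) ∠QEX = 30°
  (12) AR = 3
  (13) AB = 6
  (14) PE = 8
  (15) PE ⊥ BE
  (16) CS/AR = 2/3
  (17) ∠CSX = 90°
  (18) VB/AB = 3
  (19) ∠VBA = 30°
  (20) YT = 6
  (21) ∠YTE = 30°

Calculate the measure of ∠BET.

Step 1: By the law of cosines on triangle ETB: EB² = 12² + 12² − 2·12·12·cos(30°) = 38.58, so EB ≈ 6.21.
Step 2: By the inverse law of cosines on triangle BET: cos(∠BET) = (6.21² + 12² − 12²) / (2·6.21·12) = 38.58/149.08 = 0.2588, so ∠BET = 75°.

Therefore, the measure of angle ∠BET = 75°.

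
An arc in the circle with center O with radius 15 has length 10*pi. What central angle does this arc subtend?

Arc length L = 2πr × θ/360, so θ = 360L / (2πr).
θ = 360 × 10*pi / (2π × 15)
θ = 120°
θ = 120°

120°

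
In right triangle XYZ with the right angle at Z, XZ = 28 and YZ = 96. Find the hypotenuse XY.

XY = sqrt(28^2 + 96^2) = sqrt(10000) = 100

100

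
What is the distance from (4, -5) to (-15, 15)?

d = sqrt((-19)^2 + (20)^2) = sqrt(761)

sqrt(761)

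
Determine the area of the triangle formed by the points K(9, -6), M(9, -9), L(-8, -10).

The Shoelace formula computes the area from vertex coordinates by summing cross products.
For vertices (9,-6), (9,-9), (-8,-10):
Signed sum = 9*-9 - 9*-6 + 9*-10 - -8*-9 + -8*-6 - 9*-10
= -27 + -162 + 138 = -51
Area = (1/2)|-51| = 51/2.

51/2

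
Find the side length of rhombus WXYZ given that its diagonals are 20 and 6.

The diagonals of a rhombus bisect each other at right angles.
Half-diagonals: 20/2 = 10 and 6/2 = 3
side = sqrt(10^2 + 3^2)
side = sqrt(100 + 9)
side = sqrt(109)

sqrt(109)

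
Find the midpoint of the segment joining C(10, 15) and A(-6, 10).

M = ((x₁ + x₂)/2, (y₁ + y₂)/2)
= ((10 + -6)/2, (15 + 10)/2)
= (4/2, 25/2) = (2, 25/2)

(2, 25/2)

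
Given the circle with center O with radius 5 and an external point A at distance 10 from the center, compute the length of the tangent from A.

tangent = √(d² - r²) = √(10² - 5²) = √(100 - 25) = √75 = 5*sqrt(3)

5*sqrt(3)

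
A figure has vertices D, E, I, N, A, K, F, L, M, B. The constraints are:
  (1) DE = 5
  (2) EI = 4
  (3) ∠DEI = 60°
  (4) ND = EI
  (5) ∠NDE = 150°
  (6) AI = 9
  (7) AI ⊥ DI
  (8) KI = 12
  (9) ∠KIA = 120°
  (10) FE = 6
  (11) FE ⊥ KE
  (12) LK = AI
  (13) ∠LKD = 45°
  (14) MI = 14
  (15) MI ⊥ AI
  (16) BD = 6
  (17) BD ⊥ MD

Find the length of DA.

Step 1: By the law of cosines on triangle DEI: DI² = 5² + 4² − 2·5·4·cos(60°) = 21, so DI = √21.
Step 2: By the law of cosines on triangle DIA: DA² = √21² + 9² − 2·√21·9·cos(90°) = 102, so DA = √102.

Therefore, the length of DA = √102.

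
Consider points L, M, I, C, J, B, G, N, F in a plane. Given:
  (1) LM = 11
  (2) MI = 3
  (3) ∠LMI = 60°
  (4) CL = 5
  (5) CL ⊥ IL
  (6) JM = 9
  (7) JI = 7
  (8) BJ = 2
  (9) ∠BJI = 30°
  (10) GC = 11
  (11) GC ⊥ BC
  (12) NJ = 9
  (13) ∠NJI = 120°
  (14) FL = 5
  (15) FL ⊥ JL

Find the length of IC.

Step 1: By the law of cosines on triangle LMI: LI² = 11² + 3² − 2·11·3·cos(60°) = 97, so LI = √97.
Step 2: By the law of cosines on triangle ILC: IC² = √97² + 5² − 2·√97·5·cos(90°) = 122, so IC = √122.

Therefore, the length of IC = √122.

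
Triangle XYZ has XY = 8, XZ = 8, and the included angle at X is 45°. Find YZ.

When two sides and the included angle are known, the law of cosines gives the third side.
c^2 = a^2 + b^2 - 2ab cos(C) generalizes the Pythagorean theorem to non-right triangles.
Here: YZ^2 = 64 + 64 - 128*(sqrt(2)/2) = 128 - 64*sqrt(2)
YZ = 8*sqrt(2 - sqrt(2))

8*sqrt(2 - sqrt(2))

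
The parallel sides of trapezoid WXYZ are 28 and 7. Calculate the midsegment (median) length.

The midsegment of a trapezoid = (base1 + base2) / 2
midsegment = (28 + 7) / 2
midsegment = 35 / 2
midsegment = 35/2

35/2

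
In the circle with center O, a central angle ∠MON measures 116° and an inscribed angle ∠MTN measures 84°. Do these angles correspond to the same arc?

By the inscribed angle theorem, the inscribed angle for a central angle of 116° should be 116° / 2 = 58°.
The given inscribed angle is 84°, which does not equal 58°.
Therefore, no, they do not correspond to the same arc.

No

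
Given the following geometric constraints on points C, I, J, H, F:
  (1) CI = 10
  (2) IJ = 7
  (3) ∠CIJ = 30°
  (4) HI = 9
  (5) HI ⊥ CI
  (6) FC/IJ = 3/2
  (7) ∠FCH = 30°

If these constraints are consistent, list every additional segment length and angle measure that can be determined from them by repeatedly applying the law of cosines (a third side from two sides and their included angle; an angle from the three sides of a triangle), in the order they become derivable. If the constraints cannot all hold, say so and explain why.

The constraints are consistent. Derivable facts, in order:
After 1 step:
- CH = √181
- CJ ≈ 5.27
After 2 steps:
- HF ≈ 6.82
- ∠CHI = 48.01°
- ∠CJI = 108.37°
- ∠HCI = 41.99°
- ∠ICJ = 41.63°
After 3 steps:
- ∠CFH = 99.71°
- ∠CHF = 50.29°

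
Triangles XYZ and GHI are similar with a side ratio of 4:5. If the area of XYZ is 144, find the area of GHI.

The ratio of areas of similar triangles = (side ratio)^2.
Side ratio = 4:5, so area ratio = 16:25.
Area of GHI / Area of XYZ = 25/16
Area of GHI = 144 * 25/16 = 225

225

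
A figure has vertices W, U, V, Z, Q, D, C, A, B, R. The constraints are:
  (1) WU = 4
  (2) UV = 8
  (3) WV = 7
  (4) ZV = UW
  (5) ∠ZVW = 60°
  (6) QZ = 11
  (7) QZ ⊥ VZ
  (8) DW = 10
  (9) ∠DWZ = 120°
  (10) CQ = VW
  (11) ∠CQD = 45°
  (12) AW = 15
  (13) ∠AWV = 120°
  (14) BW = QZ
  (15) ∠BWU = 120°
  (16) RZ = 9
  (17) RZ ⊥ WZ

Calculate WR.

From the given relations: ZV = UW = 4.
Step 1: By the law of cosines on triangle ZVW: ZW² = 4² + 7² − 2·4·7·cos(60°) = 37, so ZW = √37.
Step 2: By the law of cosines on triangle WZR: WR² = √37² + 9² − 2·√37·9·cos(90°) = 118, so WR = √118.

Therefore, the length of WR = √118.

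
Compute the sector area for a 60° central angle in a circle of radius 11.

The full circle has area πr² = π(11)² = 121*pi.
The sector covers 60° out of 360°, a fraction of 1/6.
Sector area = 121*pi × 1/6 = 121*pi/6.

121*pi/6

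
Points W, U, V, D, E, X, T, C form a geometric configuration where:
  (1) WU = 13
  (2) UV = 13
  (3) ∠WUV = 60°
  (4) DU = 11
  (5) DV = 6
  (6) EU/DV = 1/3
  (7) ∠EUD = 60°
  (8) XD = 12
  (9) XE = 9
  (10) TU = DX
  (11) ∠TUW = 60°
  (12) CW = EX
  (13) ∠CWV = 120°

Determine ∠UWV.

Step 1: By the law of cosines on triangle WUV: WV² = 13² + 13² − 2·13·13·cos(60°) = 169, so WV = 13.
Step 2: By the inverse law of cosines on triangle UWV: cos(∠UWV) = (13² + 13² − 13²) / (2·13·13) = 169/338 = 0.5, so ∠UWV = 60°.

Therefore, the measure of angle ∠UWV = 60°.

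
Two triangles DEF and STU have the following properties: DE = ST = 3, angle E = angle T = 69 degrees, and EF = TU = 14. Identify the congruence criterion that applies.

Consider the given information: DE = ST = 3, angle E = angle T = 69 degrees, and EF = TU = 14
This is not SSS or HL: SSS requires all three pairs of sides, but we don't have that. HL only applies to right triangles with matching hypotenuse and leg.
The correct criterion is SAS. Two pairs of corresponding sides and the included angle are equal (Side-Angle-Side).

SAS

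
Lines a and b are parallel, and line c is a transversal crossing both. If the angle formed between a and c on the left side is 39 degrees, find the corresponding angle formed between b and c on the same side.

When a transversal crosses parallel lines, angles in the same position at each intersection are called corresponding angles.
These are always equal, so the answer is 39 degrees.

39 degrees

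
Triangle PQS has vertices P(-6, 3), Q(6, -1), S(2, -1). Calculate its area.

Shoelace: Area = (1/2)|-6(-1--1) + 6(-1-3) + 2(3--1)| = (1/2)(16) = 8

8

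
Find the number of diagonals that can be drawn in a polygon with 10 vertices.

Each of the 10 vertices connects to 7 non-adjacent vertices via diagonals.
Total connections = 10 × 7 = 70, but each diagonal is counted twice.
Number of diagonals = 70 / 2 = 35.

35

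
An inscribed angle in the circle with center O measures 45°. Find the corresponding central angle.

By the inscribed angle theorem, the central angle is twice the inscribed angle.
Central angle = 2 × 45° = 90°

90°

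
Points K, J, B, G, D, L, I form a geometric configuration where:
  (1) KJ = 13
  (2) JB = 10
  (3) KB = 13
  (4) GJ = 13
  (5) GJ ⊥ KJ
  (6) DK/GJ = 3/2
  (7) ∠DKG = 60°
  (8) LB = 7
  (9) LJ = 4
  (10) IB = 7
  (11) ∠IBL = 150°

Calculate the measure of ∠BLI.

Step 1: By the law of cosines on triangle LBI: LI² = 7² + 7² − 2·7·7·cos(150°) = 182.87, so LI ≈ 13.52.
Step 2: By the inverse law of cosines on triangle BLI: cos(∠BLI) = (7² + 13.52² − 7²) / (2·7·13.52) = 182.87/189.32 = 0.9659, so ∠BLI = 15°.

Therefore, the measure of angle ∠BLI = 15°.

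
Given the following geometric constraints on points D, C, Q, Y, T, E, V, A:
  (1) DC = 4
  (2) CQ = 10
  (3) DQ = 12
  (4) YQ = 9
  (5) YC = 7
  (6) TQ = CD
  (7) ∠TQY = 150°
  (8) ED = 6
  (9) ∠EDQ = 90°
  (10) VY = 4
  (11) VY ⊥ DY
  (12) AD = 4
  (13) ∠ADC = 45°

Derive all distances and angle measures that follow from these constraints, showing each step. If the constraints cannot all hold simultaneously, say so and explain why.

The constraints are consistent.

From the given relations:
  TQ = CD = 4

Step 1: From CD = 4, DA = 4, and ∠CDA = 45°, by the law of cosines:
  CA² = CD² + DA² - 2·CD·DA·cos(45°) = 16 + 16 - 22.63 = 9.373
  CA ≈ 3.06

Step 2: From QD = 12, DE = 6, and ∠QDE = 90°, by the law of cosines:
  QE² = QD² + DE² - 2·QD·DE·cos(90°) = 144 + 36 - 0 = 180
  QE = 6·√5

Step 3: From YQ = 9, QT = 4, and ∠YQT = 150°, by the law of cosines:
  YT² = YQ² + QT² - 2·YQ·QT·cos(150°) = 81 + 16 + 62.35 = 159.4
  YT ≈ 12.62

Step 4: From DC = 4, DQ = 12, CQ = 10, by the inverse law of cosines:
  cos(∠CDQ) = (DC² + DQ² - CQ²) / (2·DC·DQ)
  ∠CDQ = 51.32°

Step 5: From CD = 4, CQ = 10, DQ = 12, by the inverse law of cosines:
  cos(∠DCQ) = (CD² + CQ² - DQ²) / (2·CD·CQ)
  ∠DCQ = 110.49°

Step 6: From CQ = 10, CY = 7, QY = 9, by the inverse law of cosines:
  cos(∠QCY) = (CQ² + CY² - QY²) / (2·CQ·CY)
  ∠QCY = 60.94°

Step 7: From QC = 10, QD = 12, CD = 4, by the inverse law of cosines:
  cos(∠CQD) = (QC² + QD² - CD²) / (2·QC·QD)
  ∠CQD = 18.19°

Step 8: From QC = 10, QY = 9, CY = 7, by the inverse law of cosines:
  cos(∠CQY) = (QC² + QY² - CY²) / (2·QC·QY)
  ∠CQY = 42.83°

Step 9: From YC = 7, YQ = 9, CQ = 10, by the inverse law of cosines:
  cos(∠CYQ) = (YC² + YQ² - CQ²) / (2·YC·YQ)
  ∠CYQ = 76.23°

Step 10: From CA = 3.06, CD = 4, AD = 4, by the inverse law of cosines:
  cos(∠ACD) = (CA² + CD² - AD²) / (2·CA·CD)
  ∠ACD = 67.5°

Step 11: From QD = 12, QE = 6·√5, DE = 6, by the inverse law of cosines:
  cos(∠DQE) = (QD² + QE² - DE²) / (2·QD·QE)
  ∠DQE = 26.57°

Step 12: From YQ = 9, YT = 12.62, QT = 4, by the inverse law of cosines:
  cos(∠QYT) = (YQ² + YT² - QT²) / (2·YQ·YT)
  ∠QYT = 9.12°

Step 13: From TQ = 4, TY = 12.62, QY = 9, by the inverse law of cosines:
  cos(∠QTY) = (TQ² + TY² - QY²) / (2·TQ·TY)
  ∠QTY = 20.88°

Step 14: From ED = 6, EQ = 6·√5, DQ = 12, by the inverse law of cosines:
  cos(∠DEQ) = (ED² + EQ² - DQ²) / (2·ED·EQ)
  ∠DEQ = 63.43°

Step 15: From AC = 3.06, AD = 4, CD = 4, by the inverse law of cosines:
  cos(∠CAD) = (AC² + AD² - CD²) / (2·AC·AD)
  ∠CAD = 67.5°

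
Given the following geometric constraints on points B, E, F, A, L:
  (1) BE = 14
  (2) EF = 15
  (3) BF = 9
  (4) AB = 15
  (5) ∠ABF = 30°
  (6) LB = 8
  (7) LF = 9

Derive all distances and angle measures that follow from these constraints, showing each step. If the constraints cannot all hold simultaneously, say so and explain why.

The constraints are consistent.

Step 1: From FB = 9, BA = 15, and ∠FBA = 30°, by the law of cosines:
  FA² = FB² + BA² - 2·FB·BA·cos(30°) = 81 + 225 - 233.8 = 72.17
  FA ≈ 8.5

Step 2: From BE = 14, BF = 9, EF = 15, by the inverse law of cosines:
  cos(∠EBF) = (BE² + BF² - EF²) / (2·BE·BF)
  ∠EBF = 78.09°

Step 3: From BF = 9, BL = 8, FL = 9, by the inverse law of cosines:
  cos(∠FBL) = (BF² + BL² - FL²) / (2·BF·BL)
  ∠FBL = 63.61°

Step 4: From EB = 14, EF = 15, BF = 9, by the inverse law of cosines:
  cos(∠BEF) = (EB² + EF² - BF²) / (2·EB·EF)
  ∠BEF = 35.95°

Step 5: From FB = 9, FE = 15, BE = 14, by the inverse law of cosines:
  cos(∠BFE) = (FB² + FE² - BE²) / (2·FB·FE)
  ∠BFE = 65.96°

Step 6: From FB = 9, FL = 9, BL = 8, by the inverse law of cosines:
  cos(∠BFL) = (FB² + FL² - BL²) / (2·FB·FL)
  ∠BFL = 52.78°

Step 7: From LB = 8, LF = 9, BF = 9, by the inverse law of cosines:
  cos(∠BLF) = (LB² + LF² - BF²) / (2·LB·LF)
  ∠BLF = 63.61°

Step 8: From FA = 8.5, FB = 9, AB = 15, by the inverse law of cosines:
  cos(∠AFB) = (FA² + FB² - AB²) / (2·FA·FB)
  ∠AFB = 118.02°

Step 9: From AB = 15, AF = 8.5, BF = 9, by the inverse law of cosines:
  cos(∠BAF) = (AB² + AF² - BF²) / (2·AB·AF)
  ∠BAF = 31.98°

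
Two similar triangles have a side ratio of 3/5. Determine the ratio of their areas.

Area scales with the square of linear dimensions. If every length is multiplied by 3/5, then the area is multiplied by (3/5)^2 = 9/25.
The area ratio is 9:25.

9:25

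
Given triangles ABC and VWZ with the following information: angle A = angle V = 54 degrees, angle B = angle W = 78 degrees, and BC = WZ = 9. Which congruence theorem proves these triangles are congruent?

The given information matches AAS: Two pairs of corresponding angles and a non-included side are equal (Angle-Angle-Side).

AAS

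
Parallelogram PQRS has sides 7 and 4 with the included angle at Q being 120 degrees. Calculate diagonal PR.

Using the law of cosines:
d^2 = 7^2 + 4^2 - 2(7)(4)cos(120 degrees)
d^2 = 49 + 16 - 56*-1/2
d^2 = 93
d = sqrt(93)

sqrt(93)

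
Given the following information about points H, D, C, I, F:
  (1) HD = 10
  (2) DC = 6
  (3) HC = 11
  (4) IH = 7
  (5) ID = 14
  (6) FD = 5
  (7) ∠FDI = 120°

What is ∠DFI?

Step 1: By the law of cosines on triangle FDI: FI² = 5² + 14² − 2·5·14·cos(120°) = 291, so FI ≈ 17.06.
Step 2: By the inverse law of cosines on triangle DFI: cos(∠DFI) = (5² + 17.06² − 14²) / (2·5·17.06) = 120/170.59 = 0.7035, so ∠DFI = 45.3°.

Therefore, the measure of angle ∠DFI = 45.3°.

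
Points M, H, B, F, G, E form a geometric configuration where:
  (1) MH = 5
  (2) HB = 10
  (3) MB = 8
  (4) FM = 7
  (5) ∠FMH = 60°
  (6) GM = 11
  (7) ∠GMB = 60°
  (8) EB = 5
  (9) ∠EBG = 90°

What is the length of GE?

Step 1: By the law of cosines on triangle BMG: BG² = 8² + 11² − 2·8·11·cos(60°) = 97, so BG = √97.
Step 2: By the law of cosines on triangle GBE: GE² = √97² + 5² − 2·√97·5·cos(90°) = 122, so GE = √122.

Therefore, the length of GE = √122.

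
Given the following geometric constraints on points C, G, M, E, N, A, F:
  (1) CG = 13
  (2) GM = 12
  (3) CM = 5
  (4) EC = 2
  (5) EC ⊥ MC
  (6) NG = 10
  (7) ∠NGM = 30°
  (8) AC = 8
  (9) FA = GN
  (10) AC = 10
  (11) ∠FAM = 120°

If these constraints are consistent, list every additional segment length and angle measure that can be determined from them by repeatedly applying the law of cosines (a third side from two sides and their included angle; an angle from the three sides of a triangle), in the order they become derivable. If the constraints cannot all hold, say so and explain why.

These constraints are not satisfiable: (8) AC = 8 and (10) AC = 10 assign two different lengths to the same segment. No planar figure meets all of them, so nothing further can be derived.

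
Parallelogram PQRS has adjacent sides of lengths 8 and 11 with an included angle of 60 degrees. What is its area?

Area = 8 * 11 * sin(60°) = 88 * sqrt(3)/2 = 44*sqrt(3)

44*sqrt(3)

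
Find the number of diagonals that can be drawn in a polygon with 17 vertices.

Each of the 17 vertices connects to 14 non-adjacent vertices via diagonals.
Total connections = 17 × 14 = 238, but each diagonal is counted twice.
Number of diagonals = 238 / 2 = 119.

119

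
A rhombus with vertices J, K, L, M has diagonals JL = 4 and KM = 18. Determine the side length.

Half-diagonals are 2 and 9. side = sqrt(2^2 + 9^2) = sqrt(85)

sqrt(85)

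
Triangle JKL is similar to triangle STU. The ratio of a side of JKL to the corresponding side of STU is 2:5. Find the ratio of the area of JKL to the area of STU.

Area ratio = (side ratio)^2 = (2/5)^2 = 4:25.

4:25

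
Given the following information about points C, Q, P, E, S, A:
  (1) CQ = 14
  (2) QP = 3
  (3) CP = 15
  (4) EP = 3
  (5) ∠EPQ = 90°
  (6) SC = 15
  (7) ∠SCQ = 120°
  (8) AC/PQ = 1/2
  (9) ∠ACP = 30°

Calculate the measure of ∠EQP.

Step 1: By the law of cosines on triangle QPE: QE² = 3² + 3² − 2·3·3·cos(90°) = 18, so QE = 3·√2.
Step 2: By the inverse law of cosines on triangle EQP: cos(∠EQP) = ((3·√2)² + 3² − 3²) / (2·3·√2·3) = 18/25.46 = 0.7071, so ∠EQP = 45°.

Therefore, the measure of angle ∠EQP = 45°.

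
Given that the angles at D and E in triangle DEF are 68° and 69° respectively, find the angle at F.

The interior angles sum to 180°: angle F = 180 - 68 - 69 = 43°.
The triangle is acute (angles 68°, 69°, 43°).

43 degrees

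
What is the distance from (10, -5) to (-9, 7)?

The horizontal distance is |-9 - 10| = 19 and the vertical distance is |7 - -5| = 12.
By the Pythagorean theorem, d = sqrt(19^2 + 12^2) = sqrt(505).

sqrt(505)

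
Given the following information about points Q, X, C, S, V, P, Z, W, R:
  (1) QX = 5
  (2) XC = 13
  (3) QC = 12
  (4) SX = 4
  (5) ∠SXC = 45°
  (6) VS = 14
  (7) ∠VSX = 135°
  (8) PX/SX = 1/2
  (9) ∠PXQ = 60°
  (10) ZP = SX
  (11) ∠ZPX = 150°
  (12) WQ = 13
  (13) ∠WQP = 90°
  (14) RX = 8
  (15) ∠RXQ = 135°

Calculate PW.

From the given relations: PX = 1/2·SX = 1/2·4 = 2.
Step 1: By the law of cosines on triangle PXQ: PQ² = 2² + 5² − 2·2·5·cos(60°) = 19, so PQ = √19.
Step 2: By the law of cosines on triangle PQW: PW² = √19² + 13² − 2·√19·13·cos(90°) = 188, so PW = 2·√47.

Therefore, the length of PW = 2·√47.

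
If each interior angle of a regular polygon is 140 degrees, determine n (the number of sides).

The exterior angle is the supplement of the interior angle: 180 - 140 = 40 degrees.
Since the exterior angles of any convex polygon sum to 360 degrees, the number of sides is 360 / 40 = 9.

9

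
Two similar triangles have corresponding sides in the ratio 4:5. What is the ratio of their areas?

The ratio of areas of similar triangles equals the square of the side ratio.
Side ratio = 4:5
Area ratio = (4/5)^2 = 16/25 = 16:25

16:25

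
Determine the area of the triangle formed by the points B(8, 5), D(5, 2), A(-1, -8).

Shoelace: Area = (1/2)|8(2--8) + 5(-8-5) + -1(5-2)| = (1/2)(12) = 6

6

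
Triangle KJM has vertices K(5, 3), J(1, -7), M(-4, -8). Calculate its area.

Shoelace: Area = (1/2)|5(-7--8) + 1(-8-3) + -4(3--7)| = (1/2)(46) = 23

23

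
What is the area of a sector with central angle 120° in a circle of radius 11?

Sector area = πr² × θ/360
= π × 11² × 1/3
= π × 121 × 1/3
= 121*pi/3

121*pi/3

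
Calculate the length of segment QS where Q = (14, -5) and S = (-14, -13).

d = sqrt((-28)^2 + (-8)^2) = sqrt(848) = 4*sqrt(53)

4*sqrt(53)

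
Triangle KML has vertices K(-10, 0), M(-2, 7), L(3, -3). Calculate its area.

Using the Shoelace formula for a triangle:
Area = (1/2)|x0(y1 - y2) + x1(y2 - y0) + x2(y0 - y1)|
Area = (1/2)|-10(7 - -3) + -2(-3 - 0) + 3(0 - 7)|
Area = (1/2)|-100 + 6 + -21|
Area = (1/2)|-115|
Area = (1/2)(115)
Area = 115/2

115/2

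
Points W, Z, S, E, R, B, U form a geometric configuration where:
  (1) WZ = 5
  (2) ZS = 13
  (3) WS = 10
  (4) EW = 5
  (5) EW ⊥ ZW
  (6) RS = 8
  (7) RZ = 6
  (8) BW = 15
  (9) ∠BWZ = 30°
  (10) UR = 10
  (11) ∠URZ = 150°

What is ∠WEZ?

Step 1: By the law of cosines on triangle EWZ: EZ² = 5² + 5² − 2·5·5·cos(90°) = 50, so EZ = 5·√2.
Step 2: By the inverse law of cosines on triangle WEZ: cos(∠WEZ) = (5² + (5·√2)² − 5²) / (2·5·5·√2) = 50/70.71 = 0.7071, so ∠WEZ = 45°.

Therefore, the measure of angle ∠WEZ = 45°.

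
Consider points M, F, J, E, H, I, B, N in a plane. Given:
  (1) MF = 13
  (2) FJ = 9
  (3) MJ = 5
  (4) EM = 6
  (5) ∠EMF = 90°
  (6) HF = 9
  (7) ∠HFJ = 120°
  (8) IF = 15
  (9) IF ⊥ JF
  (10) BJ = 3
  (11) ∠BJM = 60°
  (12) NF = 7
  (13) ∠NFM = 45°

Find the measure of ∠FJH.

Step 1: By the law of cosines on triangle JFH: JH² = 9² + 9² − 2·9·9·cos(120°) = 243, so JH = 9·√3.
Step 2: By the inverse law of cosines on triangle FJH: cos(∠FJH) = (9² + (9·√3)² − 9²) / (2·9·9·√3) = 243/280.59 = 0.866, so ∠FJH = 30°.

Therefore, the measure of angle ∠FJH = 30°.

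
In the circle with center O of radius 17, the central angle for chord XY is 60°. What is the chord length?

Chord length = 2r sin(θ/2)
= 2 × 17 × sin(60°/2)
= 2 × 17 × sin(30°)
= 17

17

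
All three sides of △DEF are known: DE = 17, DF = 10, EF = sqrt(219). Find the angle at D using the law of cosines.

When all three sides of a triangle are known, the law of cosines can be rearranged to find any angle.
cos(C) = (a² + b² - c²) / (2ab) gives cos(D) = 1/2.
Taking the inverse cosine: D = 60°.

60°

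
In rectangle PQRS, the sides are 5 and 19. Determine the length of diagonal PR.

Using the Pythagorean theorem:
d² = 5² + 19² = 25 + 361 = 386
d = sqrt(386)

sqrt(386)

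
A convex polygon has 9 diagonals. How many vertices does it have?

Using d = n(n - 3)/2, we solve 9 = n(n - 3)/2.
So n(n - 3) = 18.
Testing n = 6: 6 * 3 = 18 = 18. Correct.
The polygon has 6 sides.

6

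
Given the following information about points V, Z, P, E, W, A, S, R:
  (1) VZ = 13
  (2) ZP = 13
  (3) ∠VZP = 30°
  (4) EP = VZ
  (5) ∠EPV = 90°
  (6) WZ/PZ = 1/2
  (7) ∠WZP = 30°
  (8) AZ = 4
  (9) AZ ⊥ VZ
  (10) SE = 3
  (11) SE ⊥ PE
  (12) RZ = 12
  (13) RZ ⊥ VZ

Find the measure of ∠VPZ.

Step 1: By the law of cosines on triangle PZV: PV² = 13² + 13² − 2·13·13·cos(30°) = 45.28, so PV ≈ 6.73.
Step 2: By the inverse law of cosines on triangle VPZ: cos(∠VPZ) = (6.73² + 13² − 13²) / (2·6.73·13) = 45.28/174.96 = 0.2588, so ∠VPZ = 75°.

Therefore, the measure of angle ∠VPZ = 75°.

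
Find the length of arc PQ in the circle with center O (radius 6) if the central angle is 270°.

Arc length = 2πr × θ/360
= 2π × 6 × 3/4
= 9*pi

9*pi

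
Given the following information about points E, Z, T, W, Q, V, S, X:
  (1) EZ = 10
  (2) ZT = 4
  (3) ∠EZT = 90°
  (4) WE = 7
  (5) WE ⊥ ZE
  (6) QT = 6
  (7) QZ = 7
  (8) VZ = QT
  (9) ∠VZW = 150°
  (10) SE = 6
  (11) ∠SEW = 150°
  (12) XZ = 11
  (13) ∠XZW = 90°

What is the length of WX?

Step 1: By the law of cosines on triangle ZEW: ZW² = 10² + 7² − 2·10·7·cos(90°) = 149, so ZW = √149.
Step 2: By the law of cosines on triangle WZX: WX² = √149² + 11² − 2·√149·11·cos(90°) = 270, so WX = 3·√30.

Therefore, the length of WX = 3·√30.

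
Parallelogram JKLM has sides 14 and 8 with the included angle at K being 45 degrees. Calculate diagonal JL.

Using the law of cosines:
d^2 = 14^2 + 8^2 - 2(14)(8)cos(45 degrees)
d^2 = 196 + 64 - 224*sqrt(2)/2
d^2 = 260 - 112*sqrt(2)
d = 2*sqrt(65 - 28*sqrt(2))

2*sqrt(65 - 28*sqrt(2))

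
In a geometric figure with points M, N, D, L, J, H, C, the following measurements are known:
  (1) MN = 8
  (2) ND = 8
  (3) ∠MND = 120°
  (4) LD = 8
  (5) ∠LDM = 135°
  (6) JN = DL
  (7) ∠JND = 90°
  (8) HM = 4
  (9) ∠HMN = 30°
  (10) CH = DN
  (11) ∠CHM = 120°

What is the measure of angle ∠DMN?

Step 1: By the law of cosines on triangle MND: MD² = 8² + 8² − 2·8·8·cos(120°) = 192, so MD = 8·√3.
Step 2: By the inverse law of cosines on triangle DMN: cos(∠DMN) = ((8·√3)² + 8² − 8²) / (2·8·√3·8) = 192/221.7 = 0.866, so ∠DMN = 30°.

Therefore, the measure of angle ∠DMN = 30°.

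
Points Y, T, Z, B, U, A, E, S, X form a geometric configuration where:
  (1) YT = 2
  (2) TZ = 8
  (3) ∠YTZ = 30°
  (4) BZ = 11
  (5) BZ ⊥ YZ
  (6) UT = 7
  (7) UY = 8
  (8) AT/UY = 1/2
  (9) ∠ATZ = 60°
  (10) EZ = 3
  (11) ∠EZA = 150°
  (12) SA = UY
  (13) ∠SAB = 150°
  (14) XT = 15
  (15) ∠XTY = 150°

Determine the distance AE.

From the given relations: AT = 1/2·UY = 1/2·8 = 4.
Step 1: By the law of cosines on triangle ZTA: ZA² = 8² + 4² − 2·8·4·cos(60°) = 48, so ZA = 4·√3.
Step 2: By the law of cosines on triangle AZE: AE² = (4·√3)² + 3² − 2·4·√3·3·cos(150°) = 93, so AE = √93.

Therefore, the length of AE = √93.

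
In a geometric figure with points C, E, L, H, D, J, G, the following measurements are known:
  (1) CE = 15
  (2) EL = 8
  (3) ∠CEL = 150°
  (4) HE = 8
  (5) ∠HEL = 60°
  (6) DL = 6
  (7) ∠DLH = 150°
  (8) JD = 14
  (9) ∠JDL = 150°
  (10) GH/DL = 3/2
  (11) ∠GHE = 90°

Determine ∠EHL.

Step 1: By the law of cosines on triangle HEL: HL² = 8² + 8² − 2·8·8·cos(60°) = 64, so HL = 8.
Step 2: By the inverse law of cosines on triangle EHL: cos(∠EHL) = (8² + 8² − 8²) / (2·8·8) = 64/128 = 0.5, so ∠EHL = 60°.

Therefore, the measure of angle ∠EHL = 60°.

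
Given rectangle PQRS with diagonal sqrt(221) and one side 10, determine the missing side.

The diagonal of a rectangle forms a right triangle with the two sides.
Rearranging the Pythagorean theorem: missing side = sqrt(d^2 - known^2).
= sqrt(221 - 100) = sqrt(121) = 11.

11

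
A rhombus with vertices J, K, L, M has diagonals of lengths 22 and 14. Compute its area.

Area of a rhombus = (d1 * d2) / 2
Area = (22 * 14) / 2
Area = 308 / 2
Area = 154

154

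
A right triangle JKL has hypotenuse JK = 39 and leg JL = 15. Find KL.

KL = sqrt(39^2 - 15^2) = sqrt(1296) = 36

36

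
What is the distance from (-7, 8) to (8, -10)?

d = sqrt((8 - -7)^2 + (-10 - 8)^2)
d = sqrt(15^2 + -18^2)
d = sqrt(225 + 324)
d = sqrt(549) = 3*sqrt(61)

3*sqrt(61)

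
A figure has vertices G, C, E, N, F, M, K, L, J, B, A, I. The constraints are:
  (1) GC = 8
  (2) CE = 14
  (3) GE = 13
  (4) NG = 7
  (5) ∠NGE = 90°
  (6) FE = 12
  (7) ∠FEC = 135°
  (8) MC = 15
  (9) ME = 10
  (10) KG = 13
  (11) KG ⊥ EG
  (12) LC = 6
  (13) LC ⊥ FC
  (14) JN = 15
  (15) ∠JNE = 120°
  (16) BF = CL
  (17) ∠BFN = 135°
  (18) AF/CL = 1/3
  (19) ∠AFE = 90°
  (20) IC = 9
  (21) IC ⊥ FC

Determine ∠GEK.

Step 1: By the law of cosines on triangle EGK: EK² = 13² + 13² − 2·13·13·cos(90°) = 338, so EK = 13·√2.
Step 2: By the inverse law of cosines on triangle GEK: cos(∠GEK) = (13² + (13·√2)² − 13²) / (2·13·13·√2) = 338/478 = 0.7071, so ∠GEK = 45°.

Therefore, the measure of angle ∠GEK = 45°.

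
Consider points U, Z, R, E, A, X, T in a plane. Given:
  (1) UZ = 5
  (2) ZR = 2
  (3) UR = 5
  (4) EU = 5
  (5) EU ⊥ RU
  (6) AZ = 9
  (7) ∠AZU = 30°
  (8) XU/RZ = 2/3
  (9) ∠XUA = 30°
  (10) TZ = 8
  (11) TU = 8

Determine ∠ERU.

Step 1: By the law of cosines on triangle RUE: RE² = 5² + 5² − 2·5·5·cos(90°) = 50, so RE = 5·√2.
Step 2: By the inverse law of cosines on triangle ERU: cos(∠ERU) = ((5·√2)² + 5² − 5²) / (2·5·√2·5) = 50/70.71 = 0.7071, so ∠ERU = 45°.

Therefore, the measure of angle ∠ERU = 45°.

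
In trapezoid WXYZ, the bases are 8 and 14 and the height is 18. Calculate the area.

Area = (8 + 14) * 18 / 2 = 396 / 2 = 198

198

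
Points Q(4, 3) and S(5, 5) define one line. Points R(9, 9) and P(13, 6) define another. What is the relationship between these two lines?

Slope of line 1: m1 = (5 - 3)/(5 - 4) = 2/1 = 2
Slope of line 2: m2 = (6 - 9)/(13 - 9) = -3/4 = -3/4
For parallel lines we need equal slopes: 2 != -3/4.
For perpendicular lines we need m1*m2 = -1: (2)(-3/4) = -3/2 != -1.
Since neither condition holds, the lines are neither parallel nor perpendicular.

Neither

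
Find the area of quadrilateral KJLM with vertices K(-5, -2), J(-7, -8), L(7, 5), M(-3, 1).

The Shoelace formula works by pairing each vertex with the next (cycling back to the first).
For each pair, compute x_i*y_(i+1) - x_(i+1)*y_i:
  (-5*-8 - -7*-2) = 26
  (-7*5 - 7*-8) = 21
  (7*1 - -3*5) = 22
  (-3*-2 - -5*1) = 11
Taking half the absolute value of the total: Area = (1/2)(80) = 40.

40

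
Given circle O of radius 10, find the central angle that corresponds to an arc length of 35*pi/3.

The full circumference is 2πr = 20*pi.
The arc is 35*pi/3 / 20*pi = 7/12 of the full circle.
So the central angle = 7/12 × 360° = 210°.

210°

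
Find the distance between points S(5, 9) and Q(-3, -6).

d = sqrt((-8)^2 + (-15)^2) = sqrt(289) = 17

17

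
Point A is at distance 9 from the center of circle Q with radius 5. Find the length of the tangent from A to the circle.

The tangent, radius, and line from the external point to the center form a right triangle.
The right angle is where the tangent meets the radius.
By the Pythagorean theorem: tangent² + 5² = 9²
tangent² = 81 - 25 = 56
tangent = 2*sqrt(14)

2*sqrt(14)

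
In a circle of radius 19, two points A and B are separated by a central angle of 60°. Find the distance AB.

Chord length = 2r sin(θ/2)
= 2 × 19 × sin(60°/2)
= 2 × 19 × sin(30°)
= 19

19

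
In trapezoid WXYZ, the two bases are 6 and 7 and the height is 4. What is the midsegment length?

The midsegment of a trapezoid = (base1 + base2) / 2
midsegment = (6 + 7) / 2
midsegment = 13 / 2
midsegment = 13/2

13/2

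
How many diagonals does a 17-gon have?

Total line segments between 17 vertices = C(17,2) = 136.
Subtract the 17 sides: 136 - 17 = 119 diagonals.

119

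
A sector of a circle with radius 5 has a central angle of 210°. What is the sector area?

Sector area = πr² × θ/360
= π × 5² × 7/12
= π × 25 × 7/12
= 175*pi/12

175*pi/12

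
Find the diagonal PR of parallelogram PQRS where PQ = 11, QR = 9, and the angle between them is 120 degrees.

Law of cosines: d^2 = 11^2 + 9^2 - 2(11)(9)cos(120°) = 301, so d = sqrt(301).

sqrt(301)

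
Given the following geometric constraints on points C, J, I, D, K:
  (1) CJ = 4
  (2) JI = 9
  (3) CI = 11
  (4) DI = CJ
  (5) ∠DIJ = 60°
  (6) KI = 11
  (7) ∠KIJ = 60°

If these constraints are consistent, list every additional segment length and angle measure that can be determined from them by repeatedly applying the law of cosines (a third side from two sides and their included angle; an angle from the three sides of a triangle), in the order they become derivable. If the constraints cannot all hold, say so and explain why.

The constraints are consistent. Derivable facts, in order:
After 1 step:
- JD = √61
- JK = √103
- ∠CIJ = 20.05°
- ∠CJI = 109.47°
- ∠ICJ = 50.48°
After 2 steps:
- ∠DJI = 26.33°
- ∠IDJ = 93.67°
- ∠IJK = 69.83°
- ∠IKJ = 50.17°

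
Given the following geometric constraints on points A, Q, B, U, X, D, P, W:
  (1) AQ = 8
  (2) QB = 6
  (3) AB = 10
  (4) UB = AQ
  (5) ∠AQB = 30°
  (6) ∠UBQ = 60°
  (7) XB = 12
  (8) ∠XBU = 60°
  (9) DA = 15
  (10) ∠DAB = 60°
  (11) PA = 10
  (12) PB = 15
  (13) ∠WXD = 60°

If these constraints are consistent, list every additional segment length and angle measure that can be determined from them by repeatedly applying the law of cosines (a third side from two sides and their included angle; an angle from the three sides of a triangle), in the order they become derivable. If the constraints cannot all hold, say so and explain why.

These constraints are not satisfiable: (1), (2) and (3) fix all three sides of triangle AQB, so by the law of cosines cos(∠AQB) = (8² + 6² − 10²) / (2·8·6) = 0.0000, i.e. ∠AQB ≈ 90°, which contradicts (5) ∠AQB = 30°. No planar figure meets all of them, so nothing further can be derived.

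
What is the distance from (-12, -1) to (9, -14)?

d = sqrt((21)^2 + (-13)^2) = sqrt(610)

sqrt(610)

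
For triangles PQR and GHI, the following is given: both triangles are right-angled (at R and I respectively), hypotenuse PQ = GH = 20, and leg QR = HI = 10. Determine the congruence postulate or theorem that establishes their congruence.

The given information matches HL: The hypotenuse and one leg of two right triangles are equal (Hypotenuse-Leg).

HL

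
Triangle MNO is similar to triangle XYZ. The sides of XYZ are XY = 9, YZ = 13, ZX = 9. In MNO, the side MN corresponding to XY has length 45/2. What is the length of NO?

Similar triangles have proportional sides. Setting up the proportion:
MN / XY = NO / YZ
45/2 / 9 = NO / 13
NO = 13 * 45/2 / 9 = 65/2.

65/2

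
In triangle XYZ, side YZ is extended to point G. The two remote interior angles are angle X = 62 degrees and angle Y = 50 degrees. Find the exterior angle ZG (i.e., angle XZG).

Exterior angle = 62 + 50 = 112 degrees (exterior angle theorem).

112 degrees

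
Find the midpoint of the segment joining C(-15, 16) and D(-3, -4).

The midpoint is the point halfway along the segment.
Move half the horizontal distance: -15 + (-3 - -15)/2 = -15 + 12/2 = -9
Move half the vertical distance: 16 + (-4 - 16)/2 = 16 + -20/2 = 6
Midpoint = (-9, 6)

(-9, 6)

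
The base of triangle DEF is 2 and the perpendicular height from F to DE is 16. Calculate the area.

Area = (1/2) * base * height
Area = (1/2) * 2 * 16
Area = 16

16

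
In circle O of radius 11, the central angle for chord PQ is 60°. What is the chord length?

Chord length = 2r sin(θ/2)
= 2 × 11 × sin(60°/2)
= 2 × 11 × sin(30°)
= 11

11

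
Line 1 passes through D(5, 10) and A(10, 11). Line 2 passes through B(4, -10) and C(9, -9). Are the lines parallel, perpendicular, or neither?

Slope of line 1: m1 = (11 - 10)/(10 - 5) = 1/5 = 1/5
Slope of line 2: m2 = (-9 - -10)/(9 - 4) = 1/5 = 1/5
Since m1 = m2 = 1/5, the lines are parallel.

Parallel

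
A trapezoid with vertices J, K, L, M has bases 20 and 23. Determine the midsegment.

The midsegment (median) of a trapezoid connects the midpoints of the non-parallel sides.
Its length is the average of the two bases: (20 + 23) / 2 = 43/2.

43/2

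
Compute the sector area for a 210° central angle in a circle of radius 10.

The full circle has area πr² = π(10)² = 100*pi.
The sector covers 210° out of 360°, a fraction of 7/12.
Sector area = 100*pi × 7/12 = 175*pi/3.

175*pi/3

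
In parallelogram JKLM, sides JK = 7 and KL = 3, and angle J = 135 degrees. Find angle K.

Opposite sides of a parallelogram are parallel, so consecutive angles form co-interior angles on a transversal.
Co-interior angles sum to 180°, giving angle K = 180 - 135 = 45 degrees.

45 degrees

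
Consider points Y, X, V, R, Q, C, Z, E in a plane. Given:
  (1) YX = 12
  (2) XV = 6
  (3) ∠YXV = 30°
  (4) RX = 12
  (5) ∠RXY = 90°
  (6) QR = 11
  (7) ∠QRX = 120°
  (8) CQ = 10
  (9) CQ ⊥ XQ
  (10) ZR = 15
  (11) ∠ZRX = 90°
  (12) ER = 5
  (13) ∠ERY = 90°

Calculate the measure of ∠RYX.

Step 1: By the law of cosines on triangle YXR: YR² = 12² + 12² − 2·12·12·cos(90°) = 288, so YR = 12·√2.
Step 2: By the inverse law of cosines on triangle RYX: cos(∠RYX) = ((12·√2)² + 12² − 12²) / (2·12·√2·12) = 288/407.29 = 0.7071, so ∠RYX = 45°.

Therefore, the measure of angle ∠RYX = 45°.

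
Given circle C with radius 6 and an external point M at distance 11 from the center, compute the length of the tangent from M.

tangent = √(d² - r²) = √(11² - 6²) = √(121 - 36) = √85 = sqrt(85)

sqrt(85)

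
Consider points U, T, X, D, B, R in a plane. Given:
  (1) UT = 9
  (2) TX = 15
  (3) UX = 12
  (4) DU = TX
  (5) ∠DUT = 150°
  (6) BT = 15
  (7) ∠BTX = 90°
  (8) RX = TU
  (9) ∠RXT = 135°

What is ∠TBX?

Step 1: By the law of cosines on triangle BTX: BX² = 15² + 15² − 2·15·15·cos(90°) = 450, so BX = 15·√2.
Step 2: By the inverse law of cosines on triangle TBX: cos(∠TBX) = (15² + (15·√2)² − 15²) / (2·15·15·√2) = 450/636.4 = 0.7071, so ∠TBX = 45°.

Therefore, the measure of angle ∠TBX = 45°.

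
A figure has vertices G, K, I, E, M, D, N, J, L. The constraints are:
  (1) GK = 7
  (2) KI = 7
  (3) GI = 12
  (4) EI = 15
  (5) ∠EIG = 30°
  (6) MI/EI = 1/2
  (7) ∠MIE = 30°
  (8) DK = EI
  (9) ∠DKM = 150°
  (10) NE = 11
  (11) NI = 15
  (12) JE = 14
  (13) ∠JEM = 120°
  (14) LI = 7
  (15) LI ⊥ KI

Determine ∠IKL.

Step 1: By the law of cosines on triangle KIL: KL² = 7² + 7² − 2·7·7·cos(90°) = 98, so KL = 7·√2.
Step 2: By the inverse law of cosines on triangle IKL: cos(∠IKL) = (7² + (7·√2)² − 7²) / (2·7·7·√2) = 98/138.59 = 0.7071, so ∠IKL = 45°.

Therefore, the measure of angle ∠IKL = 45°.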